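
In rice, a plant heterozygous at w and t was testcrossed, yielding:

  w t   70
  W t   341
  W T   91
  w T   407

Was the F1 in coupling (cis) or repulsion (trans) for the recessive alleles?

The two most frequent classes are W t (341) and w T (407); these are the parental (non-recombinant) types.
So the F1 carried W t on one chromosome and w T on the other — the recessive alleles are on opposite chromosomes (trans / repulsion).

trans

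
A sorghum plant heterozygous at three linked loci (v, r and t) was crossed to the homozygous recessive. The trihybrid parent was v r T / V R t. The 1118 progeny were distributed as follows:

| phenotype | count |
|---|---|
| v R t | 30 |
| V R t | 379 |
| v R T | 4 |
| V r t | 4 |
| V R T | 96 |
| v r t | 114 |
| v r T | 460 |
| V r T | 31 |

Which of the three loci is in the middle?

r

The two rarest classes, v R T and V r t, are the double crossovers. Comparing them with the parentals, only the r allele has switched, so r is the middle locus and the order is t – r – v.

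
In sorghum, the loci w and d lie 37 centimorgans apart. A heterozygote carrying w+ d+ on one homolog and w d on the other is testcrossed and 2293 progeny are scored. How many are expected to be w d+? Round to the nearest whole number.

424

A map distance of 37 centimorgans corresponds to a recombination frequency of 0.370.
The F1 is w+ d+ / w d, so w d+ is a recombinant gamete class with expected frequency r/2 = 0.370/2 = 0.1850.
Expected number = 0.1850 × 2293 = 424.20 ≈ 424.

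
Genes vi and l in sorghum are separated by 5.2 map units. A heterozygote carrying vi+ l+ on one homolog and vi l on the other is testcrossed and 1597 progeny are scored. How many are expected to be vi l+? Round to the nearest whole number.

A map distance of 5.2 map units corresponds to a recombination frequency of 0.052.
The F1 is vi+ l+ / vi l, so vi l+ is a recombinant gamete class with expected frequency r/2 = 0.052/2 = 0.0260.
Expected number = 0.0260 × 1597 = 41.52 ≈ 42.

42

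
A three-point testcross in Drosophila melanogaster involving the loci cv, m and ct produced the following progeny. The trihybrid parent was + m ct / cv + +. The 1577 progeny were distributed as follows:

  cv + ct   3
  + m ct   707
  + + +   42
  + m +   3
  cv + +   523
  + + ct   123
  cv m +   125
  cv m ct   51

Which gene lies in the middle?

ct

The two rarest classes, + m + and cv + ct, are the double crossovers. Comparing them with the parentals, only the ct allele has switched, so ct is the middle locus and the order is m – ct – cv.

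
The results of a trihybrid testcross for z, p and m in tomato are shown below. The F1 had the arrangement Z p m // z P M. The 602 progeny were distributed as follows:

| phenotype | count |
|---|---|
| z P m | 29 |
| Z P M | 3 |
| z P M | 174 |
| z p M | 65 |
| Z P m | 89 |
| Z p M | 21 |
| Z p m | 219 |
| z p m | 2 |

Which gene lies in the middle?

z

The two rarest classes, z p m and Z P M, are the double crossovers. Comparing them with the parentals, only the z allele has switched, so z is the middle locus and the order is p – z – m.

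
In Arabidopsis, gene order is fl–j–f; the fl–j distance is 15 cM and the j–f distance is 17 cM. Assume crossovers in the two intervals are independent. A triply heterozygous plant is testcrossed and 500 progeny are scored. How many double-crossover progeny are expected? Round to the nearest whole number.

13

Map distances give recombination frequencies of 0.150 and 0.170 for the two intervals.
With no interference, expected double-crossover frequency = 0.150 × 0.170 = 0.02550.
Expected number = 0.02550 × 500 = 12.75 ≈ 13.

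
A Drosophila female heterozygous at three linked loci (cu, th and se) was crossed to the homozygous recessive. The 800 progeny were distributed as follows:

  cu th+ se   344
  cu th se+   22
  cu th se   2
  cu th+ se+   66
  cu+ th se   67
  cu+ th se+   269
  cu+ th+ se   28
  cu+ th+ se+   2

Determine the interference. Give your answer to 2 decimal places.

The two most frequent reciprocal classes, cu+ th se+ and cu th+ se, are the parental types, so the F1 was cu+ th se+ / cu th+ se.
The two rarest classes, cu+ th+ se+ and cu th se, are the double crossovers. Comparing them with the parentals, only the th allele has switched, so th is the middle locus and the order is cu – th – se.
cu–th: (50 + 4)/800 = 0.0675; th–se: (133 + 4)/800 = 0.1713.
Expected DCO frequency = 0.0675 × 0.1713 ≈ 0.01156; observed = 4/800 ≈ 0.00500.
Coefficient of coincidence = 0.00500/0.01156 ≈ 0.43; interference = 1 − 0.43 = 0.57.

0.57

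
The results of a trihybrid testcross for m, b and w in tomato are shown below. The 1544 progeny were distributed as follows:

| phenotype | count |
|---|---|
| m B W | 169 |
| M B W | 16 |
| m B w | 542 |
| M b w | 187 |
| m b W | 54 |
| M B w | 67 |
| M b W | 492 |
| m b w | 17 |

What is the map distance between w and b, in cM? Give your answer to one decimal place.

The two most frequent reciprocal classes, m B w and M b W, are the parental types, so the F1 was m B w / M b W.
The two rarest classes, m b w and M B W, are the double crossovers. Comparing them with the parentals, only the b allele has switched, so b is the middle locus and the order is m – b – w.
Crossovers in the b–w interval produce the single-crossover classes m B W and M b w (169 + 187 = 356) plus the double crossovers (33).
RF(b–w) = (356 + 33) / 1544 = 389/1544 = 0.2519 → 25.2 cM.

25.2 cM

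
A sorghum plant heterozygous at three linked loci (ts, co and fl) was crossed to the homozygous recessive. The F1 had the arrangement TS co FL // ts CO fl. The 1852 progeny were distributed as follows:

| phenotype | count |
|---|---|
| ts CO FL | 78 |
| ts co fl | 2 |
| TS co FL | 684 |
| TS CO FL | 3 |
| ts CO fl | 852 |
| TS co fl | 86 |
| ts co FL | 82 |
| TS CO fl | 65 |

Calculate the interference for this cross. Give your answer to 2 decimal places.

0.64

The two rarest classes, TS CO FL and ts co fl, are the double crossovers. Comparing them with the parentals, only the co allele has switched, so co is the middle locus and the order is fl – co – ts.
fl–co: (164 + 5)/1852 = 0.0913; co–ts: (147 + 5)/1852 = 0.0821.
Expected DCO frequency = 0.0913 × 0.0821 ≈ 0.00750; observed = 5/1852 ≈ 0.00270.
Coefficient of coincidence = 0.00270/0.00750 ≈ 0.36; interference = 1 − 0.36 = 0.64.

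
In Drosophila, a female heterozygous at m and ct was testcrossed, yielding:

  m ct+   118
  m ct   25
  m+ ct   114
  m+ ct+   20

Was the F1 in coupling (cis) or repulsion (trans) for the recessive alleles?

The two most frequent classes are m+ ct (114) and m ct+ (118); these are the parental (non-recombinant) types.
So the F1 carried m+ ct on one chromosome and m ct+ on the other — the recessive alleles are on opposite chromosomes (trans / repulsion).

trans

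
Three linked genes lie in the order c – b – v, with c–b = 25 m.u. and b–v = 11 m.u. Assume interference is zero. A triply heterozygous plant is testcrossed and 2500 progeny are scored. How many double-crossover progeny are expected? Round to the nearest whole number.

69

Map distances give recombination frequencies of 0.250 and 0.110 for the two intervals.
With no interference, expected double-crossover frequency = 0.250 × 0.110 = 0.02750.
Expected number = 0.02750 × 2500 = 68.75 ≈ 69.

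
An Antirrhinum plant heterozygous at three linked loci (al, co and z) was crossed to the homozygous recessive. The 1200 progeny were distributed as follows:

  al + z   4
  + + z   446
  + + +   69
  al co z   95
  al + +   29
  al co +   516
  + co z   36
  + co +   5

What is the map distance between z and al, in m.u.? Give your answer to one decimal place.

14.4 m.u.

The two most frequent reciprocal classes, al co + and + + z, are the parental types, so the F1 was al co + / + + z.
The two rarest classes, + co + and al + z, are the double crossovers. Comparing them with the parentals, only the al allele has switched, so al is the middle locus and the order is co – al – z.
Crossovers in the al–z interval produce the single-crossover classes al co z and + + + (95 + 69 = 164) plus the double crossovers (9).
RF(al–z) = (164 + 9) / 1200 = 173/1200 = 0.1442 → 14.4 m.u.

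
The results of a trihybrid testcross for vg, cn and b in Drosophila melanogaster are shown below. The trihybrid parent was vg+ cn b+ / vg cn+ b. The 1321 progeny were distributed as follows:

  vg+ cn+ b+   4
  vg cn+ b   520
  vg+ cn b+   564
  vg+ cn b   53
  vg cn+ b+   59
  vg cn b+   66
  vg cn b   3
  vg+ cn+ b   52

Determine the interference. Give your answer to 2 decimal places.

The two rarest classes, vg+ cn+ b+ and vg cn b, are the double crossovers. Comparing them with the parentals, only the cn allele has switched, so cn is the middle locus and the order is b – cn – vg.
b–cn: (112 + 7)/1321 = 0.0901; cn–vg: (118 + 7)/1321 = 0.0946.
Expected DCO frequency = 0.0901 × 0.0946 ≈ 0.00852; observed = 7/1321 ≈ 0.00530.
Coefficient of coincidence = 0.00530/0.00852 ≈ 0.62; interference = 1 − 0.62 = 0.38.

0.38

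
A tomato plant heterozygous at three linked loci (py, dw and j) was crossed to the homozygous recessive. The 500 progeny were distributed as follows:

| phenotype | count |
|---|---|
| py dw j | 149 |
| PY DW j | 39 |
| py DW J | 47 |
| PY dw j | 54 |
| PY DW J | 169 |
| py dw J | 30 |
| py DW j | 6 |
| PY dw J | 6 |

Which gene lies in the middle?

dw

The two most frequent reciprocal classes, py dw j and PY DW J, are the parental types, so the F1 was py dw j / PY DW J.
The two rarest classes, py DW j and PY dw J, are the double crossovers. Comparing them with the parentals, only the dw allele has switched, so dw is the middle locus and the order is j – dw – py.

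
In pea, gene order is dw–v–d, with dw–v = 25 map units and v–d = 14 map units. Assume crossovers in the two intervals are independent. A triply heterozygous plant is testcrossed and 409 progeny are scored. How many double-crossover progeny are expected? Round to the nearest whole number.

14

Map distances give recombination frequencies of 0.250 and 0.140 for the two intervals.
With no interference, expected double-crossover frequency = 0.250 × 0.140 = 0.03500.
Expected number = 0.03500 × 409 = 14.32 ≈ 14.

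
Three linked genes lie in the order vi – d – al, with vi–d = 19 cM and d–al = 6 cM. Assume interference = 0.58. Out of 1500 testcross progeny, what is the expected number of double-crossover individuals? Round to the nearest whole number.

7

Map distances give recombination frequencies of 0.190 and 0.060 for the two intervals.
With interference 0.58 (so coincidence = 0.42), expected double-crossover frequency = 0.190 × 0.060 × 0.42 = 0.00479.
Expected number = 0.00479 × 1500 = 7.18 ≈ 7.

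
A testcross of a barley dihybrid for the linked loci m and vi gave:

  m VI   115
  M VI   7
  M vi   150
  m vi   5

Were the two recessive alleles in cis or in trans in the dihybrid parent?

trans

The two most frequent classes are M vi (150) and m VI (115); these are the parental (non-recombinant) types.
So the F1 carried M vi on one chromosome and m VI on the other — the recessive alleles are on opposite chromosomes (trans / repulsion).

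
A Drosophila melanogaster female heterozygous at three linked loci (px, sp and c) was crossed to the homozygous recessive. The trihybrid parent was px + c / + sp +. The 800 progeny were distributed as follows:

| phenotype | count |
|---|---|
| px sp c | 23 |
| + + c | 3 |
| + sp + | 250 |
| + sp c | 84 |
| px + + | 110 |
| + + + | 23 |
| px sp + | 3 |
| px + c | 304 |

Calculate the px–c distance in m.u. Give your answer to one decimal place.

25.0 m.u.

The two rarest classes, + + c and px sp +, are the double crossovers. Comparing them with the parentals, only the px allele has switched, so px is the middle locus and the order is c – px – sp.
Crossovers in the c–px interval produce the single-crossover classes px + + and + sp c (110 + 84 = 194) plus the double crossovers (6).
RF(c–px) = (194 + 6) / 800 = 200/800 = 0.2500 → 25.0 m.u.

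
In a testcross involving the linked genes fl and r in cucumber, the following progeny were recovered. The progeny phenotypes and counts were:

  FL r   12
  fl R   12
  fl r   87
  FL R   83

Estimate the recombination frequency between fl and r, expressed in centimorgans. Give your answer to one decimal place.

12.4 centimorgans

The two most frequent classes, FL R (83) and fl r (87), are the parental types, so the F1 was FL R / fl r.
The recombinant classes are FL r and fl R: 12 + 12 = 24.
Recombination frequency = 24/194 = 0.1237 ≈ 12.4%, i.e. 12.4 centimorgans.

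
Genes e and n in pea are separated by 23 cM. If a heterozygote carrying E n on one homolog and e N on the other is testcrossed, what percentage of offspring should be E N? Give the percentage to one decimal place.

A map distance of 23 cM corresponds to a recombination frequency of 0.230.
The F1 is E n / e N, so E N is a recombinant gamete class with expected frequency r/2 = 0.230/2 = 0.1150.
That is 0.1150 = 11.5% of the progeny.

11.5%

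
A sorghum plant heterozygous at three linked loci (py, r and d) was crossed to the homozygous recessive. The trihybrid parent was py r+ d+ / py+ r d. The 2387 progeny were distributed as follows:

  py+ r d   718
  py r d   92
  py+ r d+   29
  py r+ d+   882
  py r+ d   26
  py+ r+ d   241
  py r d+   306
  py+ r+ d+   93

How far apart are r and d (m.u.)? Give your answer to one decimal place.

The two rarest classes, py r+ d and py+ r d+, are the double crossovers. Comparing them with the parentals, only the d allele has switched, so d is the middle locus and the order is r – d – py.
Crossovers in the r–d interval produce the single-crossover classes py r d+ and py+ r+ d (306 + 241 = 547) plus the double crossovers (55).
RF(r–d) = (547 + 55) / 2387 = 602/2387 = 0.2522 → 25.2 m.u.

25.2 m.u.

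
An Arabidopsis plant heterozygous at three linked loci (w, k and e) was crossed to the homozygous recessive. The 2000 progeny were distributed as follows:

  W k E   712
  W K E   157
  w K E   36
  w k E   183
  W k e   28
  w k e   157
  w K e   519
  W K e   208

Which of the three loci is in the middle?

The two most frequent reciprocal classes, W k E and w K e, are the parental types, so the F1 was W k E / w K e.
The two rarest classes, W k e and w K E, are the double crossovers. Comparing them with the parentals, only the e allele has switched, so e is the middle locus and the order is k – e – w.

e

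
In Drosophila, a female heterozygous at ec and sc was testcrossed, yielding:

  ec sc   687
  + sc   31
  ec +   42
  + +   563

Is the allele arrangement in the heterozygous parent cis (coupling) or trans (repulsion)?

The two most frequent classes are + + (563) and ec sc (687); these are the parental (non-recombinant) types.
So the F1 carried + + on one chromosome and ec sc on the other — the recessive alleles are on the same chromosome (cis / coupling).

cis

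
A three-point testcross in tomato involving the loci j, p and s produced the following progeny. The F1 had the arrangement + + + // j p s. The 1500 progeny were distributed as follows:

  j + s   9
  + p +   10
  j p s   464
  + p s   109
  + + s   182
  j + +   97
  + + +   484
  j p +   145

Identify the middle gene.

The two rarest classes, + p + and j + s, are the double crossovers. Comparing them with the parentals, only the p allele has switched, so p is the middle locus and the order is s – p – j.

p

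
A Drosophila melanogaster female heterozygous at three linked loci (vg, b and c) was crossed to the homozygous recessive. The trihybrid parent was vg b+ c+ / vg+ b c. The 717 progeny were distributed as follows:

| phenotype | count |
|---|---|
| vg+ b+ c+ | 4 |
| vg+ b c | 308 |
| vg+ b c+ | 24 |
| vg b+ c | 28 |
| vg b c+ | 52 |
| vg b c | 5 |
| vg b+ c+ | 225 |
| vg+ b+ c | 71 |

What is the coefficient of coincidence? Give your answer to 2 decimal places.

0.80

The two rarest classes, vg+ b+ c+ and vg b c, are the double crossovers. Comparing them with the parentals, only the vg allele has switched, so vg is the middle locus and the order is b – vg – c.
b–vg: (123 + 9)/717 = 0.1841; vg–c: (52 + 9)/717 = 0.0851.
Expected DCO frequency = 0.1841 × 0.0851 ≈ 0.01567; observed = 9/717 ≈ 0.01255.
Coefficient of coincidence = 0.01255/0.01567 ≈ 0.80.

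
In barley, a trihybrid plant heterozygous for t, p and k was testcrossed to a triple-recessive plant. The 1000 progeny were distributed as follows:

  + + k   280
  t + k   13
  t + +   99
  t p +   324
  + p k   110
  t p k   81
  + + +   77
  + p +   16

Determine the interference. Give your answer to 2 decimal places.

0.35

The two most frequent reciprocal classes, t p + and + + k, are the parental types, so the F1 was t p + / + + k.
The two rarest classes, + p + and t + k, are the double crossovers. Comparing them with the parentals, only the t allele has switched, so t is the middle locus and the order is p – t – k.
p–t: (209 + 29)/1000 = 0.2380; t–k: (158 + 29)/1000 = 0.1870.
Expected DCO frequency = 0.2380 × 0.1870 ≈ 0.04451; observed = 29/1000 ≈ 0.02900.
Coefficient of coincidence = 0.02900/0.04451 ≈ 0.65; interference = 1 − 0.65 = 0.35.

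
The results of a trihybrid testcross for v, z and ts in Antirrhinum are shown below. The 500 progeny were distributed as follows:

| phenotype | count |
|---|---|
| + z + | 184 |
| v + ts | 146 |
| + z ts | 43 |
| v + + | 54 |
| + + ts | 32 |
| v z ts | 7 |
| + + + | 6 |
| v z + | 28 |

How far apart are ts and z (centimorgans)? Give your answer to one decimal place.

22.0 centimorgans

The two most frequent reciprocal classes, + z + and v + ts, are the parental types, so the F1 was + z + / v + ts.
The two rarest classes, + + + and v z ts, are the double crossovers. Comparing them with the parentals, only the z allele has switched, so z is the middle locus and the order is ts – z – v.
Crossovers in the ts–z interval produce the single-crossover classes + z ts and v + + (43 + 54 = 97) plus the double crossovers (13).
RF(ts–z) = (97 + 13) / 500 = 110/500 = 0.2200 → 22.0 centimorgans.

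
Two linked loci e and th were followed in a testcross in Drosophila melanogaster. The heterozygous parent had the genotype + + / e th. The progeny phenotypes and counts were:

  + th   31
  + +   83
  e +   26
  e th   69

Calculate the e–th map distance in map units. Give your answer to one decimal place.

27.3 map units

The recombinant classes are + th and e +: 31 + 26 = 57.
Recombination frequency = 57/209 = 0.2727 ≈ 27.3%, i.e. 27.3 map units.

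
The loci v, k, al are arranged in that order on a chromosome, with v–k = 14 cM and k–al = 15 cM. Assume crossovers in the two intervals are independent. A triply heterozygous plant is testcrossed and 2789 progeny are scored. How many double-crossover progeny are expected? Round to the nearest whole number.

59

Map distances give recombination frequencies of 0.140 and 0.150 for the two intervals.
With no interference, expected double-crossover frequency = 0.140 × 0.150 = 0.02100.
Expected number = 0.02100 × 2789 = 58.57 ≈ 59.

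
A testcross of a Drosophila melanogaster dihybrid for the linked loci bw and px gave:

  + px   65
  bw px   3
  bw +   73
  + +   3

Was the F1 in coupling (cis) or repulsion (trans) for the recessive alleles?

trans

The two most frequent classes are + px (65) and bw + (73); these are the parental (non-recombinant) types.
So the F1 carried + px on one chromosome and bw + on the other — the recessive alleles are on opposite chromosomes (trans / repulsion).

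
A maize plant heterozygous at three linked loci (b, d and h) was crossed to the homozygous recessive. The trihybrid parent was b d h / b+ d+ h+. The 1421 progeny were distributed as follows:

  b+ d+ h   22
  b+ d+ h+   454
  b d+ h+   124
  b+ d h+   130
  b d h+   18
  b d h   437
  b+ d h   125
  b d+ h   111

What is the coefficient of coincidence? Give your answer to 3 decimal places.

0.700

The two rarest classes, b d h+ and b+ d+ h, are the double crossovers. Comparing them with the parentals, only the h allele has switched, so h is the middle locus and the order is d – h – b.
d–h: (241 + 40)/1421 = 0.1977; h–b: (249 + 40)/1421 = 0.2034.
Expected DCO frequency = 0.1977 × 0.2034 ≈ 0.04021; observed = 40/1421 ≈ 0.02815.
Coefficient of coincidence = 0.02815/0.04021 ≈ 0.700.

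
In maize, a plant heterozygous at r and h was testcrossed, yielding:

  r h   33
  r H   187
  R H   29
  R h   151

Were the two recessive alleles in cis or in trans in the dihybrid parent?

The two most frequent classes are R h (151) and r H (187); these are the parental (non-recombinant) types.
So the F1 carried R h on one chromosome and r H on the other — the recessive alleles are on opposite chromosomes (trans / repulsion).

trans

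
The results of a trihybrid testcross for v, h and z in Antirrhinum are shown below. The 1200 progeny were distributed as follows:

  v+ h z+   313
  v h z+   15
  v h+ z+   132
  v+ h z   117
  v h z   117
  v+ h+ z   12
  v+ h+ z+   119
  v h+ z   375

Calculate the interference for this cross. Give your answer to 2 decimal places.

The two most frequent reciprocal classes, v h+ z and v+ h z+, are the parental types, so the F1 was v h+ z / v+ h z+.
The two rarest classes, v+ h+ z and v h z+, are the double crossovers. Comparing them with the parentals, only the v allele has switched, so v is the middle locus and the order is h – v – z.
h–v: (236 + 27)/1200 = 0.2192; v–z: (249 + 27)/1200 = 0.2300.
Expected DCO frequency = 0.2192 × 0.2300 ≈ 0.05042; observed = 27/1200 ≈ 0.02250.
Coefficient of coincidence = 0.02250/0.05042 ≈ 0.45; interference = 1 − 0.45 = 0.55.

0.55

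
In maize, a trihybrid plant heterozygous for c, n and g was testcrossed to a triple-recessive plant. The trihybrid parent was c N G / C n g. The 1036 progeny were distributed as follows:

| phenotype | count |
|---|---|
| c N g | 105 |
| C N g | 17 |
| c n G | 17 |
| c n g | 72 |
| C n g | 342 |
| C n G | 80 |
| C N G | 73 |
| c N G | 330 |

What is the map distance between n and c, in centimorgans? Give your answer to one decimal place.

17.3 centimorgans

The two rarest classes, c n G and C N g, are the double crossovers. Comparing them with the parentals, only the n allele has switched, so n is the middle locus and the order is g – n – c.
Crossovers in the n–c interval produce the single-crossover classes C N G and c n g (73 + 72 = 145) plus the double crossovers (34).
RF(n–c) = (145 + 34) / 1036 = 179/1036 = 0.1728 → 17.3 centimorgans.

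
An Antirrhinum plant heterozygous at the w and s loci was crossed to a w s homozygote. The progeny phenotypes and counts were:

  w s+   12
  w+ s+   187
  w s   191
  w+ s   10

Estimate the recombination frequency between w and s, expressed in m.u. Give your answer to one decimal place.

5.5 m.u.

The two most frequent classes, w+ s+ (187) and w s (191), are the parental types, so the F1 was w+ s+ / w s.
The recombinant classes are w+ s and w s+: 10 + 12 = 22.
Recombination frequency = 22/400 = 0.0550 ≈ 5.5%, i.e. 5.5 m.u.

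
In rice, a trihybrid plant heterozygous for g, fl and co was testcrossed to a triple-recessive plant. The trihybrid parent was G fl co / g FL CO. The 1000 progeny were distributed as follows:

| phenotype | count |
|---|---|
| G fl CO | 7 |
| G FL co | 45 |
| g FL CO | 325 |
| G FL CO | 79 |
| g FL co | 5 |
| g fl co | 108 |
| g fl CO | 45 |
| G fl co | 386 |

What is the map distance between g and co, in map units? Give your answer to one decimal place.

19.9 map units

The two rarest classes, G fl CO and g FL co, are the double crossovers. Comparing them with the parentals, only the co allele has switched, so co is the middle locus and the order is fl – co – g.
Crossovers in the co–g interval produce the single-crossover classes g fl co and G FL CO (108 + 79 = 187) plus the double crossovers (12).
RF(co–g) = (187 + 12) / 1000 = 199/1000 = 0.1990 → 19.9 map units.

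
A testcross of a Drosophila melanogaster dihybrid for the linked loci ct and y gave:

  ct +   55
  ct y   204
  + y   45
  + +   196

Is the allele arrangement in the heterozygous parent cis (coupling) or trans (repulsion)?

cis

The two most frequent classes are + + (196) and ct y (204); these are the parental (non-recombinant) types.
So the F1 carried + + on one chromosome and ct y on the other — the recessive alleles are on the same chromosome (cis / coupling).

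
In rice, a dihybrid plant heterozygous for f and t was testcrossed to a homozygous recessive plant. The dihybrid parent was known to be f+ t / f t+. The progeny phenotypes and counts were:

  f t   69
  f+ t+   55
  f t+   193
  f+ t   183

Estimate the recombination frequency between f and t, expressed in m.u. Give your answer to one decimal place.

24.8 m.u.

The recombinant classes are f+ t+ and f t: 55 + 69 = 124.
Recombination frequency = 124/500 = 0.2480 ≈ 24.8%, i.e. 24.8 m.u.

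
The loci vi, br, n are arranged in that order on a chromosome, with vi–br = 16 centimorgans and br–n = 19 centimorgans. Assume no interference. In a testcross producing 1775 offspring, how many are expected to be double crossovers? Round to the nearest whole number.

54

Map distances give recombination frequencies of 0.160 and 0.190 for the two intervals.
With no interference, expected double-crossover frequency = 0.160 × 0.190 = 0.03040.
Expected number = 0.03040 × 1775 = 53.96 ≈ 54.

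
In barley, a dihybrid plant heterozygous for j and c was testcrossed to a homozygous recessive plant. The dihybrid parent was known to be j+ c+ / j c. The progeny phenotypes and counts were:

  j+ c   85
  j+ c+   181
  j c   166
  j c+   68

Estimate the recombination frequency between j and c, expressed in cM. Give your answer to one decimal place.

The recombinant classes are j+ c and j c+: 85 + 68 = 153.
Recombination frequency = 153/500 = 0.3060 ≈ 30.6%, i.e. 30.6 cM.

30.6 cM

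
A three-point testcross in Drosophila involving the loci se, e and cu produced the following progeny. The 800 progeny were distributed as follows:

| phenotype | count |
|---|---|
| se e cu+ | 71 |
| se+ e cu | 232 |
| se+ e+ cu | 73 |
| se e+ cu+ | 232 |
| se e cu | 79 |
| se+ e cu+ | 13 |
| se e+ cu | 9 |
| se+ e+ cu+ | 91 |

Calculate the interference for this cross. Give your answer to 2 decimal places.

0.45

The two most frequent reciprocal classes, se e+ cu+ and se+ e cu, are the parental types, so the F1 was se e+ cu+ / se+ e cu.
The two rarest classes, se e+ cu and se+ e cu+, are the double crossovers. Comparing them with the parentals, only the cu allele has switched, so cu is the middle locus and the order is se – cu – e.
se–cu: (170 + 22)/800 = 0.2400; cu–e: (144 + 22)/800 = 0.2075.
Expected DCO frequency = 0.2400 × 0.2075 ≈ 0.04980; observed = 22/800 ≈ 0.02750.
Coefficient of coincidence = 0.02750/0.04980 ≈ 0.55; interference = 1 − 0.55 = 0.45.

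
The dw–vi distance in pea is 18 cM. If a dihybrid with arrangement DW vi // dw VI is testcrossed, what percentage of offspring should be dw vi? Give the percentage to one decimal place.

A map distance of 18 cM corresponds to a recombination frequency of 0.180.
The F1 is DW vi / dw VI, so dw vi is a recombinant gamete class with expected frequency r/2 = 0.180/2 = 0.0900.
That is 0.0900 = 9.0% of the progeny.

9.0%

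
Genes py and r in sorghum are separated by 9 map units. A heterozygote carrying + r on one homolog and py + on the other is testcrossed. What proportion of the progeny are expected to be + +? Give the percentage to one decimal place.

4.5%

A map distance of 9 map units corresponds to a recombination frequency of 0.090.
The F1 is + r / py +, so + + is a recombinant gamete class with expected frequency r/2 = 0.090/2 = 0.0450.
That is 0.0450 = 4.5% of the progeny.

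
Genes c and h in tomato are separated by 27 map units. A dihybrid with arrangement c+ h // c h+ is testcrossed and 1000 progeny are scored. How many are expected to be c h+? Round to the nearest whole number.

365

A map distance of 27 map units corresponds to a recombination frequency of 0.270.
The F1 is c+ h / c h+, so c h+ is a parental gamete class with expected frequency (1 − r)/2 = 0.730/2 = 0.3650.
Expected number = 0.3650 × 1000 = 365.00 ≈ 365.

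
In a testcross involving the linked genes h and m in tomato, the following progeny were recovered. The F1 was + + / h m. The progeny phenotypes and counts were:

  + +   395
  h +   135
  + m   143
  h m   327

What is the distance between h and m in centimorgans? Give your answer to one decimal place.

The recombinant classes are + m and h +: 143 + 135 = 278.
Recombination frequency = 278/1000 = 0.2780 ≈ 27.8%, i.e. 27.8 centimorgans.

27.8 centimorgans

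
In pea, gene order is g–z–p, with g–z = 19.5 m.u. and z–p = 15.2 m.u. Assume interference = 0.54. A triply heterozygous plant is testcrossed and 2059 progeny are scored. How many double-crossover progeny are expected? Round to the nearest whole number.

28

Map distances give recombination frequencies of 0.195 and 0.152 for the two intervals.
With interference 0.54 (so coincidence = 0.46), expected double-crossover frequency = 0.195 × 0.152 × 0.46 = 0.01363.
Expected number = 0.01363 × 2059 = 28.07 ≈ 28.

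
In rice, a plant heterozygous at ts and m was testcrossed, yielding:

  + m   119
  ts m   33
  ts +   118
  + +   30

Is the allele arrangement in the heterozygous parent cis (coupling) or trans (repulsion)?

The two most frequent classes are + m (119) and ts + (118); these are the parental (non-recombinant) types.
So the F1 carried + m on one chromosome and ts + on the other — the recessive alleles are on opposite chromosomes (trans / repulsion).

trans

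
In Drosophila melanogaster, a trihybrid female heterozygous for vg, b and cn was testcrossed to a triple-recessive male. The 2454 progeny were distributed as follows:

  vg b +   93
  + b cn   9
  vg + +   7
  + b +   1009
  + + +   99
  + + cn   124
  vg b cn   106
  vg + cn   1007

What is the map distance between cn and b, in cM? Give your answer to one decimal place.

9.0 cM

The two most frequent reciprocal classes, + b + and vg + cn, are the parental types, so the F1 was + b + / vg + cn.
The two rarest classes, + b cn and vg + +, are the double crossovers. Comparing them with the parentals, only the cn allele has switched, so cn is the middle locus and the order is b – cn – vg.
Crossovers in the b–cn interval produce the single-crossover classes + + + and vg b cn (99 + 106 = 205) plus the double crossovers (16).
RF(b–cn) = (205 + 16) / 2454 = 221/2454 = 0.0901 → 9.0 cM.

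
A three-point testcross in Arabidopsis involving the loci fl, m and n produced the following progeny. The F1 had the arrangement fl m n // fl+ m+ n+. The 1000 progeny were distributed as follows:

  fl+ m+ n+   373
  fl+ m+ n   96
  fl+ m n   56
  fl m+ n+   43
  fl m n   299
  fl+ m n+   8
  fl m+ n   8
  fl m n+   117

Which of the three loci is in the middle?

The two rarest classes, fl m+ n and fl+ m n+, are the double crossovers. Comparing them with the parentals, only the m allele has switched, so m is the middle locus and the order is n – m – fl.

m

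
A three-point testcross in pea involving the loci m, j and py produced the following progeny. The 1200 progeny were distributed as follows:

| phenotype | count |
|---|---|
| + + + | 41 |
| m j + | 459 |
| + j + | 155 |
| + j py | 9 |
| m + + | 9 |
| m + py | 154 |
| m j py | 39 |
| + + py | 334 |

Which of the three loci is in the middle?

The two most frequent reciprocal classes, m j + and + + py, are the parental types, so the F1 was m j + / + + py.
The two rarest classes, m + + and + j py, are the double crossovers. Comparing them with the parentals, only the j allele has switched, so j is the middle locus and the order is m – j – py.

j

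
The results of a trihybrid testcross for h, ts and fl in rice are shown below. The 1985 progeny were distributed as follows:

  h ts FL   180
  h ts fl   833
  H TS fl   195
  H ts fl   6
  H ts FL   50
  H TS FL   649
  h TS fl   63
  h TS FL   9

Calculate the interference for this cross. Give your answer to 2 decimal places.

The two most frequent reciprocal classes, H TS FL and h ts fl, are the parental types, so the F1 was H TS FL / h ts fl.
The two rarest classes, h TS FL and H ts fl, are the double crossovers. Comparing them with the parentals, only the h allele has switched, so h is the middle locus and the order is ts – h – fl.
ts–h: (113 + 15)/1985 = 0.0645; h–fl: (375 + 15)/1985 = 0.1965.
Expected DCO frequency = 0.0645 × 0.1965 ≈ 0.01267; observed = 15/1985 ≈ 0.00756.
Coefficient of coincidence = 0.00756/0.01267 ≈ 0.60; interference = 1 − 0.60 = 0.40.

0.40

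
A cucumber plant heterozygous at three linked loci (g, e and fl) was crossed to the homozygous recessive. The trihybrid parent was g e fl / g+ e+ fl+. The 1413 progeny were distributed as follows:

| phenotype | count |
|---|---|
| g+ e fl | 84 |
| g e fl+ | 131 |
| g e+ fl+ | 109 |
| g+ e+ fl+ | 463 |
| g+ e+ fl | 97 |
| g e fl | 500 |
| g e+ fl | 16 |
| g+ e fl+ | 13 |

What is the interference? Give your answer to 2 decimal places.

The two rarest classes, g e+ fl and g+ e fl+, are the double crossovers. Comparing them with the parentals, only the e allele has switched, so e is the middle locus and the order is g – e – fl.
g–e: (193 + 29)/1413 = 0.1571; e–fl: (228 + 29)/1413 = 0.1819.
Expected DCO frequency = 0.1571 × 0.1819 ≈ 0.02858; observed = 29/1413 ≈ 0.02052.
Coefficient of coincidence = 0.02052/0.02858 ≈ 0.72; interference = 1 − 0.72 = 0.28.

0.28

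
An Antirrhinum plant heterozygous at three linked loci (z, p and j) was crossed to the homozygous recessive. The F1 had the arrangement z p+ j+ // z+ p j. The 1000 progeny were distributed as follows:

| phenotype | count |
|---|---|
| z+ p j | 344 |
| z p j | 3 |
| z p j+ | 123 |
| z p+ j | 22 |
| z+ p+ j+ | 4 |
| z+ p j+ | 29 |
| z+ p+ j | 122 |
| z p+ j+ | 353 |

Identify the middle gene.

The two rarest classes, z+ p+ j+ and z p j, are the double crossovers. Comparing them with the parentals, only the z allele has switched, so z is the middle locus and the order is p – z – j.

z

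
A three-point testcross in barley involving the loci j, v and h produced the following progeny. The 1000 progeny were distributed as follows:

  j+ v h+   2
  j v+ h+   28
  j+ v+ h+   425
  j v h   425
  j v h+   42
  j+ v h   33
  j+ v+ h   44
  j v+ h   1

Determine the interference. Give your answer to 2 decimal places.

0.47

The two most frequent reciprocal classes, j+ v+ h+ and j v h, are the parental types, so the F1 was j+ v+ h+ / j v h.
The two rarest classes, j+ v h+ and j v+ h, are the double crossovers. Comparing them with the parentals, only the v allele has switched, so v is the middle locus and the order is j – v – h.
j–v: (61 + 3)/1000 = 0.0640; v–h: (86 + 3)/1000 = 0.0890.
Expected DCO frequency = 0.0640 × 0.0890 ≈ 0.00570; observed = 3/1000 ≈ 0.00300.
Coefficient of coincidence = 0.00300/0.00570 ≈ 0.53; interference = 1 − 0.53 = 0.47.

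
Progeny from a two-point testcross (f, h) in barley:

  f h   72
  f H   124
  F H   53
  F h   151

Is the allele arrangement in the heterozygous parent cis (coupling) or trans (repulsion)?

trans

The two most frequent classes are F h (151) and f H (124); these are the parental (non-recombinant) types.
So the F1 carried F h on one chromosome and f H on the other — the recessive alleles are on opposite chromosomes (trans / repulsion).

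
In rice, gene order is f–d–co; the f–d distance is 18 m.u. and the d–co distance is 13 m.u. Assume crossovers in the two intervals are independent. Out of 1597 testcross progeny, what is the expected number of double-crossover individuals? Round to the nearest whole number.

37

Map distances give recombination frequencies of 0.180 and 0.130 for the two intervals.
With no interference, expected double-crossover frequency = 0.180 × 0.130 = 0.02340.
Expected number = 0.02340 × 1597 = 37.37 ≈ 37.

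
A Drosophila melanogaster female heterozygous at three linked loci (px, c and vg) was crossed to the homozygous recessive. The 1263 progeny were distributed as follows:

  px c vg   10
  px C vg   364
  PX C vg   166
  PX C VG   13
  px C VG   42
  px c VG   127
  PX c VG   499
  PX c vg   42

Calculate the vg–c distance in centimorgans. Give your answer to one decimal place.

8.5 centimorgans

The two most frequent reciprocal classes, px C vg and PX c VG, are the parental types, so the F1 was px C vg / PX c VG.
The two rarest classes, px c vg and PX C VG, are the double crossovers. Comparing them with the parentals, only the c allele has switched, so c is the middle locus and the order is vg – c – px.
Crossovers in the vg–c interval produce the single-crossover classes px C VG and PX c vg (42 + 42 = 84) plus the double crossovers (23).
RF(vg–c) = (84 + 23) / 1263 = 107/1263 = 0.0847 → 8.5 centimorgans.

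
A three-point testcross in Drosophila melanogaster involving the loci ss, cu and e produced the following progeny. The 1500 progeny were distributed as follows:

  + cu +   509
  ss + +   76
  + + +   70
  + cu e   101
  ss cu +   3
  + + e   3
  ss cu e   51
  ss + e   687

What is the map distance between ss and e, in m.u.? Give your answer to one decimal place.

12.2 m.u.

The two most frequent reciprocal classes, + cu + and ss + e, are the parental types, so the F1 was + cu + / ss + e.
The two rarest classes, ss cu + and + + e, are the double crossovers. Comparing them with the parentals, only the ss allele has switched, so ss is the middle locus and the order is cu – ss – e.
Crossovers in the ss–e interval produce the single-crossover classes + cu e and ss + + (101 + 76 = 177) plus the double crossovers (6).
RF(ss–e) = (177 + 6) / 1500 = 183/1500 = 0.1220 → 12.2 m.u.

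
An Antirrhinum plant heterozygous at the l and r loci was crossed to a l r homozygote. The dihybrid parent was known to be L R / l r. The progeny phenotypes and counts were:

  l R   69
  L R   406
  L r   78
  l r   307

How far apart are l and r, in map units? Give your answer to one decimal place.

The recombinant classes are L r and l R: 78 + 69 = 147.
Recombination frequency = 147/860 = 0.1709 ≈ 17.1%, i.e. 17.1 map units.

17.1 map units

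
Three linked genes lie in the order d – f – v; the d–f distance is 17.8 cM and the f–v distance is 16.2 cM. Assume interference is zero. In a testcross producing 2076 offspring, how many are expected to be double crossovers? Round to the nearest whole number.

Map distances give recombination frequencies of 0.178 and 0.162 for the two intervals.
With no interference, expected double-crossover frequency = 0.178 × 0.162 = 0.02884.
Expected number = 0.02884 × 2076 = 59.86 ≈ 60.

60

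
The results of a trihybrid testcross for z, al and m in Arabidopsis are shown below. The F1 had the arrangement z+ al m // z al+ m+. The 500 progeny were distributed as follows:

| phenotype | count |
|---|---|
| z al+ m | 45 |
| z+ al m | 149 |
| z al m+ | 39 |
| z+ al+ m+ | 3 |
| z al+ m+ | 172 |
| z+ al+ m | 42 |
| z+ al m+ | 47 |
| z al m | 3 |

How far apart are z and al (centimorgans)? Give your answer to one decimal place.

17.4 centimorgans

The two rarest classes, z al m and z+ al+ m+, are the double crossovers. Comparing them with the parentals, only the z allele has switched, so z is the middle locus and the order is al – z – m.
Crossovers in the al–z interval produce the single-crossover classes z+ al+ m and z al m+ (42 + 39 = 81) plus the double crossovers (6).
RF(al–z) = (81 + 6) / 500 = 87/500 = 0.1740 → 17.4 centimorgans.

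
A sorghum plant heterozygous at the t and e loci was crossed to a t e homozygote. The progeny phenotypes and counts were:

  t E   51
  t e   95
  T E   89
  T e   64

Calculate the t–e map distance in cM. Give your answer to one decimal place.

The two most frequent classes, T E (89) and t e (95), are the parental types, so the F1 was T E / t e.
The recombinant classes are T e and t E: 64 + 51 = 115.
Recombination frequency = 115/299 = 0.3846 ≈ 38.5%, i.e. 38.5 cM.

38.5 cM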